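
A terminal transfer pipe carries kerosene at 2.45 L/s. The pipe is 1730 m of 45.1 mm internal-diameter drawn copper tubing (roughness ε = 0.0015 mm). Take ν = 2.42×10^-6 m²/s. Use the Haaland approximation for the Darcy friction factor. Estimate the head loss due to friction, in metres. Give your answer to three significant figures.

h_f ≈ 109 m

V = 4Q/(πD²) = 4·0.00245/(π·0.0451²) = 1.534 m/s
Re = VD/ν = 1.534·0.0451/2.42×10^-6 = 2.86×10^4 → turbulent
ε/D = 0.0015/45.1 = 3.33×10^-5
Haaland: f = 0.02365
h_f = f(L/D)V²/(2g) = 0.02365·(1730/0.0451)·1.534²/(2·9.81) = 108.7 m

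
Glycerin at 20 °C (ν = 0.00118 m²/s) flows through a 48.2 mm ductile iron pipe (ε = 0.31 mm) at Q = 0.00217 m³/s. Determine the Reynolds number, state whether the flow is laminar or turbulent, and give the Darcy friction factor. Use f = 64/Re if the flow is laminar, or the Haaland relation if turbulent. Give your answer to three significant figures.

V = 4Q/(πD²) = 1.189 m/s
Re = VD/ν = 1.189·0.0482/0.00118 = 48.6
Re < 2300 → laminar → f = 64/Re = 1.317

Re ≈ 48.6; laminar; f = 64/Re ≈ 1.32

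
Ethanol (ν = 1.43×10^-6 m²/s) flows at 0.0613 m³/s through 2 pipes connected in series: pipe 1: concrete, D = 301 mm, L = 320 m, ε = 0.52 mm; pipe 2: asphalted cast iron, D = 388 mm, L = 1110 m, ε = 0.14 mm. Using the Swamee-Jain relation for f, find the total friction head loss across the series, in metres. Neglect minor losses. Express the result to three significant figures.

H ≈ 1.70 m

Pipe 1: V = 0.8615 m/s, Re = 1.81×10^5, ε/D = 0.00173, f = 0.02379, h_1 = f(L/D)V²/2g = 0.9566 m
Pipe 2: V = 0.5185 m/s, Re = 1.41×10^5, ε/D = 3.61×10^-4, f = 0.01891, h_2 = f(L/D)V²/2g = 0.7410 m
Series → Q common, losses add: H = Σh = 1.698 m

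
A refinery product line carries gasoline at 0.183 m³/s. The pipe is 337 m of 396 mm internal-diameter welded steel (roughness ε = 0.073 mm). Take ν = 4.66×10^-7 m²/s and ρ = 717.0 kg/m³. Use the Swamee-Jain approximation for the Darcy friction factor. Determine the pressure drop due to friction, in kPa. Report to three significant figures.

Δp ≈ 9.71 kPa

V = 4Q/(πD²) = 4·0.183/(π·0.396²) = 1.486 m/s
Re = VD/ν = 1.486·0.396/4.66×10^-7 = 1.26×10^6 → turbulent
ε/D = 0.073/396 = 1.84×10^-4
Swamee-Jain: f = 0.01441
h_f = f(L/D)V²/(2g) = 0.01441·(337/0.396)·1.486²/(2·9.81) = 1.380 m
Δp = ρg·h_f = 717.0·9.81·1.380 = 9.705 kPa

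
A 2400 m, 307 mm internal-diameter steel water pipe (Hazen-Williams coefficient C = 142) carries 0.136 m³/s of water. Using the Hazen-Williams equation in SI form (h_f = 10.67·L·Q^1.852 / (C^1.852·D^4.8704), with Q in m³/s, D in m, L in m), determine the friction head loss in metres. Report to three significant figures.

h_f ≈ 20.7 m

h_f = 10.67·2400·0.136^1.852 / (142^1.852·0.307^4.8704) = 20.68 m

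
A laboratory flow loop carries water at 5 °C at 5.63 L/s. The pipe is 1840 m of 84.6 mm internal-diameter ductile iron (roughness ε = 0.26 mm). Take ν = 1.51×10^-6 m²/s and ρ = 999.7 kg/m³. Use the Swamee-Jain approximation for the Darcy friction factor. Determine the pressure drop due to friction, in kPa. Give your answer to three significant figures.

V = 4Q/(πD²) = 4·0.00563/(π·0.0846²) = 1.002 m/s
Re = VD/ν = 1.002·0.0846/1.51×10^-6 = 5.61×10^4 → turbulent
ε/D = 0.26/84.6 = 0.00307
Swamee-Jain: f = 0.02883
h_f = f(L/D)V²/(2g) = 0.02883·(1840/0.0846)·1.002²/(2·9.81) = 32.06 m
Δp = ρg·h_f = 999.7·9.81·32.06 = 314.4 kPa

Δp ≈ 314 kPa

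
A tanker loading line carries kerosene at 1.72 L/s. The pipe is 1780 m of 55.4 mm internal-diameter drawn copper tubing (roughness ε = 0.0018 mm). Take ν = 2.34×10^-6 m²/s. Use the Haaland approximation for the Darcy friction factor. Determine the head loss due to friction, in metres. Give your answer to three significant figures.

V = 4Q/(πD²) = 4·0.00172/(π·0.0554²) = 0.7135 m/s
Re = VD/ν = 0.7135·0.0554/2.34×10^-6 = 1.69×10^4 → turbulent
ε/D = 0.0018/55.4 = 3.25×10^-5
Haaland: f = 0.02692
h_f = f(L/D)V²/(2g) = 0.02692·(1780/0.0554)·0.7135²/(2·9.81) = 22.44 m

h_f ≈ 22.4 m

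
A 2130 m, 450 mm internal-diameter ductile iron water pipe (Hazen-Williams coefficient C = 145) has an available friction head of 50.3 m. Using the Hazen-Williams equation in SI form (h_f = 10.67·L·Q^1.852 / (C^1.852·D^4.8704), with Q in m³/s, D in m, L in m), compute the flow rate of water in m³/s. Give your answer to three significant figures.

Rearranging: Q = [h_f·C^1.852·D^4.8704 / (10.67·L)]^(1/1.852)
Q = [50.3·145^1.852·0.450^4.8704 / (10.67·2130)]^0.540 = 0.6544 m³/s

Q ≈ 0.654 m³/s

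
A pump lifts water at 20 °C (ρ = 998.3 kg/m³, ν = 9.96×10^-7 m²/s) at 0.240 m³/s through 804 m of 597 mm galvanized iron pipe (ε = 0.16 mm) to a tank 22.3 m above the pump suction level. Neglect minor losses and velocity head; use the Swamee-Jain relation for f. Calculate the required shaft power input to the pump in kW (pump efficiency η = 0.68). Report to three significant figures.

P_shaft ≈ 79.9 kW

V = 4Q/(πD²) = 0.8574 m/s; Re = 5.14×10^5; ε/D = 2.68×10^-4; f = 0.01608
h_f = f(L/D)V²/2g = 0.8114 m
Total head H = z + h_f = 22.3 + 0.8114 = 23.11 m
P_hyd = ρgQH = 998.3·9.81·0.240·23.11 = 54.32 kW
P_shaft = P_hyd/η = 54.32/0.68 = 79.88 kW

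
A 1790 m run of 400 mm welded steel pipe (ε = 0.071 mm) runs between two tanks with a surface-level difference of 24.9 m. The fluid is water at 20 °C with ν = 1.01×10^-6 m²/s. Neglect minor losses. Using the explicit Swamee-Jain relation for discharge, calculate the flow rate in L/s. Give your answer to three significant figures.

Swamee-Jain (Type II): Q = -0.965·√(gD⁵h_f/L)·ln[ε/(3.7D) + √(3.17ν²L/(gD³h_f))]
√(gD⁵h_f/L) = √(9.81·0.400⁵·24.9/1790) = 0.03738
ε/(3.7D) = 4.80×10^-5; √(3.17ν²L/(gD³h_f)) = 1.92×10^-5
Q = -0.965·0.03738·ln(6.722×10^-5) = 0.3466 m³/s
Check: V = 2.76 m/s, Re = 1.09×10^6, f = 0.01444, h_f = 25.1 m ≈ 24.9 m ✓

Q ≈ 347 L/s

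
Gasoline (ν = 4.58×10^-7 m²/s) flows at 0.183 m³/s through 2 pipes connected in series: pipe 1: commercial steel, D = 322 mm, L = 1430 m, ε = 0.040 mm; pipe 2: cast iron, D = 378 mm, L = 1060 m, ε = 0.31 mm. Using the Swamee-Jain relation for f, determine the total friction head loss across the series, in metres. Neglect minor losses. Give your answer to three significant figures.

Pipe 1: V = 2.247 m/s, Re = 1.58×10^6, ε/D = 1.24×10^-4, f = 0.01344, h_1 = f(L/D)V²/2g = 15.37 m
Pipe 2: V = 1.631 m/s, Re = 1.35×10^6, ε/D = 8.20×10^-4, f = 0.01906, h_2 = f(L/D)V²/2g = 7.246 m
Series → Q common, losses add: H = Σh = 22.61 m

H ≈ 22.6 m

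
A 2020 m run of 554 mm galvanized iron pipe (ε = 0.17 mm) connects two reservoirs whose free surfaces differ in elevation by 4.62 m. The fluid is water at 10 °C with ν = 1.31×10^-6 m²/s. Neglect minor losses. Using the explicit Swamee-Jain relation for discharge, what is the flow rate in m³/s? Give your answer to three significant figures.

Q ≈ 0.298 m³/s

Swamee-Jain (Type II): Q = -0.965·√(gD⁵h_f/L)·ln[ε/(3.7D) + √(3.17ν²L/(gD³h_f))]
√(gD⁵h_f/L) = √(9.81·0.554⁵·4.62/2020) = 0.03422
ε/(3.7D) = 8.29×10^-5; √(3.17ν²L/(gD³h_f)) = 3.78×10^-5
Q = -0.965·0.03422·ln(1.207×10^-4) = 0.2979 m³/s
Check: V = 1.24 m/s, Re = 5.23×10^5, f = 0.01638, h_f = 4.65 m ≈ 4.62 m ✓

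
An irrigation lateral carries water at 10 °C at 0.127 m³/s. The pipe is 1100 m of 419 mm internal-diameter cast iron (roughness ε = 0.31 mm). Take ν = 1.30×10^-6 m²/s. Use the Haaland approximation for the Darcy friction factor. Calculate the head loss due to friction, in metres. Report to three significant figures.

V = 4Q/(πD²) = 4·0.127/(π·0.419²) = 0.9211 m/s
Re = VD/ν = 0.9211·0.419/1.30×10^-6 = 2.97×10^5 → turbulent
ε/D = 0.31/419 = 7.40×10^-4
Haaland: f = 0.01936
h_f = f(L/D)V²/(2g) = 0.01936·(1100/0.419)·0.9211²/(2·9.81) = 2.197 m

h_f ≈ 2.20 m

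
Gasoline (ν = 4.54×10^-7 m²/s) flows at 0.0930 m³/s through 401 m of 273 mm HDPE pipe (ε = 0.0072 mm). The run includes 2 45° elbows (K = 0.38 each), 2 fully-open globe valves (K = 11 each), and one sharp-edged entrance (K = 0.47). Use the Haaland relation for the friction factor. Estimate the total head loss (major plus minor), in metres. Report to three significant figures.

V = 4Q/(πD²) = 1.589 m/s; V²/2g = 0.1287 m
Re = 9.55×10^5, ε/D = 2.64×10^-5 → f = 0.01216 (Haaland)
Major: h_f = f(L/D)·V²/2g = 0.01216·1469·0.1287 = 2.298 m
Minor: ΣK = 23.2; h_m = ΣK·V²/2g = 2.989 m
Total H_L = 2.298 + 2.989 = 5.287 m

H_L ≈ 5.29 m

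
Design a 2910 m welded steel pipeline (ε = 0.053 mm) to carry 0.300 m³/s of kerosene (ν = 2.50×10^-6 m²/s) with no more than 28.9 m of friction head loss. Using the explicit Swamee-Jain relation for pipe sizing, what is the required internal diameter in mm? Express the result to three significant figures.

Swamee-Jain (Type III): D = 0.66·[ε^1.25·(LQ²/(gh_f))^4.75 + ν·Q^9.4·(L/(gh_f))^5.2]^0.04
LQ²/(gh_f) = 0.9238; L/(gh_f) = 10.26
Term 1 = ε^1.25·(…)^4.75 = 3.10×10^-6; Term 2 = ν·Q^9.4·(…)^5.2 = 5.52×10^-6
D = 0.66·(3.10×10^-6 + 5.52×10^-6)^0.04 = 0.4140 m = 414 mm
Check: V = 2.23 m/s, Re = 3.69×10^5, f = 0.01530, h_f = 27.2 m ≈ 28.9 m ✓

D ≈ 414 mm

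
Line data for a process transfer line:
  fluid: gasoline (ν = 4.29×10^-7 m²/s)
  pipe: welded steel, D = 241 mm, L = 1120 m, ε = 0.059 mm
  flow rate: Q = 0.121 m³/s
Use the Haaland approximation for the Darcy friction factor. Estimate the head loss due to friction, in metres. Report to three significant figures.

h_f ≈ 24.7 m

V = 4Q/(πD²) = 4·0.121/(π·0.241²) = 2.653 m/s
Re = VD/ν = 2.653·0.241/4.29×10^-7 = 1.49×10^6 → turbulent
ε/D = 0.059/241 = 2.45×10^-4
Haaland: f = 0.01485
h_f = f(L/D)V²/(2g) = 0.01485·(1120/0.241)·2.653²/(2·9.81) = 24.74 m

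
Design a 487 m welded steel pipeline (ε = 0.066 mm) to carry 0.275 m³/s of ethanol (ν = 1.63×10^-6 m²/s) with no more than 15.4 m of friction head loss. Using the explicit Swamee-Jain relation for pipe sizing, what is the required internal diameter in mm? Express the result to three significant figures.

Swamee-Jain (Type III): D = 0.66·[ε^1.25·(LQ²/(gh_f))^4.75 + ν·Q^9.4·(L/(gh_f))^5.2]^0.04
LQ²/(gh_f) = 0.2438; L/(gh_f) = 3.224
Term 1 = ε^1.25·(…)^4.75 = 7.29×10^-9; Term 2 = ν·Q^9.4·(…)^5.2 = 3.85×10^-9
D = 0.66·(7.29×10^-9 + 3.85×10^-9)^0.04 = 0.3173 m = 317 mm
Check: V = 3.48 m/s, Re = 6.77×10^5, f = 0.01523, h_f = 14.4 m ≈ 15.4 m ✓

D ≈ 317 mm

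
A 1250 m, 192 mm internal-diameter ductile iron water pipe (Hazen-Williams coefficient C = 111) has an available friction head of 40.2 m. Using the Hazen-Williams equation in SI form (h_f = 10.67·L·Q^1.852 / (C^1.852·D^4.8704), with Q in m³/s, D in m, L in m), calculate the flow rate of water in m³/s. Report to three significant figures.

Q ≈ 0.0630 m³/s

Rearranging: Q = [h_f·C^1.852·D^4.8704 / (10.67·L)]^(1/1.852)
Q = [40.2·111^1.852·0.192^4.8704 / (10.67·1250)]^0.540 = 0.06301 m³/s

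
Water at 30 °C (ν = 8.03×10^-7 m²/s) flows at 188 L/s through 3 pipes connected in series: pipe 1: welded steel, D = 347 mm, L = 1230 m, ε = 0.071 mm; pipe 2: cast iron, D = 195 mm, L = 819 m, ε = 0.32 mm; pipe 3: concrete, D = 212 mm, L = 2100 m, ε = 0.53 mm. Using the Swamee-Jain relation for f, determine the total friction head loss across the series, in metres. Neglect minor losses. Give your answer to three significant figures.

H ≈ 560 m

Pipe 1: V = 1.988 m/s, Re = 8.59×10^5, ε/D = 2.05×10^-4, f = 0.01495, h_1 = f(L/D)V²/2g = 10.68 m
Pipe 2: V = 6.295 m/s, Re = 1.53×10^6, ε/D = 0.00164, f = 0.02244, h_2 = f(L/D)V²/2g = 190.3 m
Pipe 3: V = 5.326 m/s, Re = 1.41×10^6, ε/D = 0.00250, f = 0.02504, h_3 = f(L/D)V²/2g = 358.6 m
Series → Q common, losses add: H = Σh = 559.6 m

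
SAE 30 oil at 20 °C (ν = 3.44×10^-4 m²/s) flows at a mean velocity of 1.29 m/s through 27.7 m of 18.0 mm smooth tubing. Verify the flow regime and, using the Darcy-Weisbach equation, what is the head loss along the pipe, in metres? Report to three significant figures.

h_f ≈ 124 m

Re = VD/ν = 1.29·0.01800/3.44×10^-4 = 67.5 → laminar (Re < 2300)
f = 64/Re = 0.9481
h_f = f(L/D)V²/(2g) = 0.9481·(27.7/0.01800)·1.29²/(2·9.81) = 123.8 m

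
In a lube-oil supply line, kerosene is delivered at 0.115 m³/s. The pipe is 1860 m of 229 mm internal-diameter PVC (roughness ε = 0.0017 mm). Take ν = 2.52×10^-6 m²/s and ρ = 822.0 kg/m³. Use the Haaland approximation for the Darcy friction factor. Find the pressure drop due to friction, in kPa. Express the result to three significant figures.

V = 4Q/(πD²) = 4·0.115/(π·0.229²) = 2.792 m/s
Re = VD/ν = 2.792·0.229/2.52×10^-6 = 2.54×10^5 → turbulent
ε/D = 0.0017/229 = 7.42×10^-6
Haaland: f = 0.01486
h_f = f(L/D)V²/(2g) = 0.01486·(1860/0.229)·2.792²/(2·9.81) = 47.95 m
Δp = ρg·h_f = 822.0·9.81·47.95 = 386.6 kPa

Δp ≈ 387 kPa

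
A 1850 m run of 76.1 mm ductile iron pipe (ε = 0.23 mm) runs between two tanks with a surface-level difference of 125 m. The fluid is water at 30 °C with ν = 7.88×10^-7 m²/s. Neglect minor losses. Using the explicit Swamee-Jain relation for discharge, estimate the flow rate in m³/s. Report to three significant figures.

Q ≈ 0.00880 m³/s

Swamee-Jain (Type II): Q = -0.965·√(gD⁵h_f/L)·ln[ε/(3.7D) + √(3.17ν²L/(gD³h_f))]
√(gD⁵h_f/L) = √(9.81·0.0761⁵·125/1850) = 0.001301
ε/(3.7D) = 8.17×10^-4; √(3.17ν²L/(gD³h_f)) = 8.21×10^-5
Q = -0.965·0.001301·ln(8.989×10^-4) = 0.008804 m³/s
Check: V = 1.94 m/s, Re = 1.87×10^5, f = 0.02712, h_f = 126 m ≈ 125 m ✓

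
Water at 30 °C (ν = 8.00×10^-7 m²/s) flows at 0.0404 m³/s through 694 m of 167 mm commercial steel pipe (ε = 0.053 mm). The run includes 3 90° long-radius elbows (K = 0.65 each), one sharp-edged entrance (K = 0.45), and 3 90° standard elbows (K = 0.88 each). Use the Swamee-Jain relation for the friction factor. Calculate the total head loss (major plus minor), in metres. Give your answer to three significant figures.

V = 4Q/(πD²) = 1.844 m/s; V²/2g = 0.1734 m
Re = 3.85×10^5, ε/D = 3.17×10^-4 → f = 0.01682 (Swamee-Jain)
Major: h_f = f(L/D)·V²/2g = 0.01682·4156·0.1734 = 12.12 m
Minor: ΣK = 5.04; h_m = ΣK·V²/2g = 0.8739 m
Total H_L = 12.12 + 0.8739 = 13.00 m

H_L ≈ 13.0 m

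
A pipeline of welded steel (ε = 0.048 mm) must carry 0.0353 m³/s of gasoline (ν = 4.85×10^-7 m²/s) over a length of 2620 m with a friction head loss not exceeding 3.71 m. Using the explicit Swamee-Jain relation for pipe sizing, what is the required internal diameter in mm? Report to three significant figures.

D ≈ 262 mm

Swamee-Jain (Type III): D = 0.66·[ε^1.25·(LQ²/(gh_f))^4.75 + ν·Q^9.4·(L/(gh_f))^5.2]^0.04
LQ²/(gh_f) = 0.08970; L/(gh_f) = 71.99
Term 1 = ε^1.25·(…)^4.75 = 4.24×10^-11; Term 2 = ν·Q^9.4·(…)^5.2 = 4.93×10^-11
D = 0.66·(4.24×10^-11 + 4.93×10^-11)^0.04 = 0.2618 m = 262 mm
Check: V = 0.656 m/s, Re = 3.54×10^5, f = 0.01588, h_f = 3.48 m ≈ 3.71 m ✓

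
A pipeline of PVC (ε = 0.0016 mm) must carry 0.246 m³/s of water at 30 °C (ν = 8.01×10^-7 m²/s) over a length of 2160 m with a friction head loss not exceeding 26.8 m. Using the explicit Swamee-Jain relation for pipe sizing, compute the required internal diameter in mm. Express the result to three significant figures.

Swamee-Jain (Type III): D = 0.66·[ε^1.25·(LQ²/(gh_f))^4.75 + ν·Q^9.4·(L/(gh_f))^5.2]^0.04
LQ²/(gh_f) = 0.4972; L/(gh_f) = 8.216
Term 1 = ε^1.25·(…)^4.75 = 2.06×10^-9; Term 2 = ν·Q^9.4·(…)^5.2 = 8.60×10^-8
D = 0.66·(2.06×10^-9 + 8.60×10^-8)^0.04 = 0.3446 m = 345 mm
Check: V = 2.64 m/s, Re = 1.13×10^6, f = 0.01149, h_f = 25.5 m ≈ 26.8 m ✓

D ≈ 345 mm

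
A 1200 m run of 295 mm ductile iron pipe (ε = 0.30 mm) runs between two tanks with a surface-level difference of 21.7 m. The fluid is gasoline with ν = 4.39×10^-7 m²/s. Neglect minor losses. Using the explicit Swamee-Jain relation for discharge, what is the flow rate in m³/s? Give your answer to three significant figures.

Q ≈ 0.157 m³/s

Swamee-Jain (Type II): Q = -0.965·√(gD⁵h_f/L)·ln[ε/(3.7D) + √(3.17ν²L/(gD³h_f))]
√(gD⁵h_f/L) = √(9.81·0.295⁵·21.7/1200) = 0.01991
ε/(3.7D) = 2.75×10^-4; √(3.17ν²L/(gD³h_f)) = 1.16×10^-5
Q = -0.965·0.01991·ln(2.864×10^-4) = 0.1567 m³/s
Check: V = 2.29 m/s, Re = 1.54×10^6, f = 0.01998, h_f = 21.8 m ≈ 21.7 m ✓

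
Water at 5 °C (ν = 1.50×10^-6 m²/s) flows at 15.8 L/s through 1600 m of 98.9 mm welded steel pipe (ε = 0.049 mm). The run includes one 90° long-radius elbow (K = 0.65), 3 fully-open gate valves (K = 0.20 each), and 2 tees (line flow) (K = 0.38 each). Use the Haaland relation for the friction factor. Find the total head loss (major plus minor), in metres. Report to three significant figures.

V = 4Q/(πD²) = 2.057 m/s; V²/2g = 0.2156 m
Re = 1.36×10^5, ε/D = 4.95×10^-4 → f = 0.01934 (Haaland)
Major: h_f = f(L/D)·V²/2g = 0.01934·16178·0.2156 = 67.44 m
Minor: ΣK = 2.01; h_m = ΣK·V²/2g = 0.4334 m
Total H_L = 67.44 + 0.4334 = 67.88 m

H_L ≈ 67.9 m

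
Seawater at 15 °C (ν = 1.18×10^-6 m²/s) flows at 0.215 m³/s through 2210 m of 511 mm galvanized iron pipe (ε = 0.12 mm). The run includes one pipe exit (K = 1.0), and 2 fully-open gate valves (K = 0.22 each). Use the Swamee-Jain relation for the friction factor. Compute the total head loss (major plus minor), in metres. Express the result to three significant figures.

H_L ≈ 3.95 m

V = 4Q/(πD²) = 1.048 m/s; V²/2g = 0.05602 m
Re = 4.54×10^5, ε/D = 2.35×10^-4 → f = 0.01595 (Swamee-Jain)
Major: h_f = f(L/D)·V²/2g = 0.01595·4325·0.05602 = 3.865 m
Minor: ΣK = 1.44; h_m = ΣK·V²/2g = 0.08066 m
Total H_L = 3.865 + 0.08066 = 3.945 m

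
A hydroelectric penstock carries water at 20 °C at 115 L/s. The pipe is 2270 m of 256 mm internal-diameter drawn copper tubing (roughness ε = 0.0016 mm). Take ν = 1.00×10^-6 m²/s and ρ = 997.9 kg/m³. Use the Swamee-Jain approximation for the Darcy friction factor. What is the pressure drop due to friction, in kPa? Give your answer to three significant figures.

V = 4Q/(πD²) = 4·0.115/(π·0.256²) = 2.234 m/s
Re = VD/ν = 2.234·0.256/1.00×10^-6 = 5.72×10^5 → turbulent
ε/D = 0.0016/256 = 6.25×10^-6
Swamee-Jain: f = 0.01289
h_f = f(L/D)V²/(2g) = 0.01289·(2270/0.256)·2.234²/(2·9.81) = 29.08 m
Δp = ρg·h_f = 997.9·9.81·29.08 = 284.7 kPa

Δp ≈ 285 kPa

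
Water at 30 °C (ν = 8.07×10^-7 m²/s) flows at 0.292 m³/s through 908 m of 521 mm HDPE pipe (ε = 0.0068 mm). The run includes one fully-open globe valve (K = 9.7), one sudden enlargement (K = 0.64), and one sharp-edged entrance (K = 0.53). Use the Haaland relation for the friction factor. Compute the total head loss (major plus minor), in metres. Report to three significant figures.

H_L ≈ 3.05 m

V = 4Q/(πD²) = 1.370 m/s; V²/2g = 0.09562 m
Re = 8.84×10^5, ε/D = 1.31×10^-5 → f = 0.01205 (Haaland)
Major: h_f = f(L/D)·V²/2g = 0.01205·1743·0.09562 = 2.008 m
Minor: ΣK = 10.9; h_m = ΣK·V²/2g = 1.039 m
Total H_L = 2.008 + 1.039 = 3.047 m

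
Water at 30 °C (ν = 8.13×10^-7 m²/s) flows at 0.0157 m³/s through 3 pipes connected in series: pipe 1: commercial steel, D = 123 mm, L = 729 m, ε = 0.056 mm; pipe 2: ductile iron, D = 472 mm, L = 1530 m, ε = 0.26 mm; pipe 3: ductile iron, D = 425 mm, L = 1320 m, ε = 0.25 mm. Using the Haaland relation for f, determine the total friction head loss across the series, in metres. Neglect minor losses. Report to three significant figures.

H ≈ 9.78 m

Pipe 1: V = 1.321 m/s, Re = 2.00×10^5, ε/D = 4.55×10^-4, f = 0.01840, h_1 = f(L/D)V²/2g = 9.703 m
Pipe 2: V = 0.08973 m/s, Re = 5.21×10^4, ε/D = 5.51×10^-4, f = 0.02226, h_2 = f(L/D)V²/2g = 0.02961 m
Pipe 3: V = 0.1107 m/s, Re = 5.79×10^4, ε/D = 5.88×10^-4, f = 0.02201, h_3 = f(L/D)V²/2g = 0.04267 m
Series → Q common, losses add: H = Σh = 9.776 m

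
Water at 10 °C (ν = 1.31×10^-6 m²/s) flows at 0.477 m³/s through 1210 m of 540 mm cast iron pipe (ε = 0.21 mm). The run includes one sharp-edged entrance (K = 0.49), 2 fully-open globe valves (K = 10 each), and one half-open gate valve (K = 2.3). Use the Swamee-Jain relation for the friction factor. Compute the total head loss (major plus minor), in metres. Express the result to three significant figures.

H_L ≈ 13.3 m

V = 4Q/(πD²) = 2.083 m/s; V²/2g = 0.2211 m
Re = 8.59×10^5, ε/D = 3.89×10^-4 → f = 0.01659 (Swamee-Jain)
Major: h_f = f(L/D)·V²/2g = 0.01659·2241·0.2211 = 8.220 m
Minor: ΣK = 22.8; h_m = ΣK·V²/2g = 5.039 m
Total H_L = 8.220 + 5.039 = 13.26 m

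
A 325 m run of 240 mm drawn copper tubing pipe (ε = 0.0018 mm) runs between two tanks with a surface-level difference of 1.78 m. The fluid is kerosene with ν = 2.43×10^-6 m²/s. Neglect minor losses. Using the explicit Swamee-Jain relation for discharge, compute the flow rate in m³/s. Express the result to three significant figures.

Q ≈ 0.0551 m³/s

Swamee-Jain (Type II): Q = -0.965·√(gD⁵h_f/L)·ln[ε/(3.7D) + √(3.17ν²L/(gD³h_f))]
√(gD⁵h_f/L) = √(9.81·0.240⁵·1.78/325) = 0.006541
ε/(3.7D) = 2.03×10^-6; √(3.17ν²L/(gD³h_f)) = 1.59×10^-4
Q = -0.965·0.006541·ln(1.608×10^-4) = 0.05514 m³/s
Check: V = 1.22 m/s, Re = 1.20×10^5, f = 0.01724, h_f = 1.77 m ≈ 1.78 m ✓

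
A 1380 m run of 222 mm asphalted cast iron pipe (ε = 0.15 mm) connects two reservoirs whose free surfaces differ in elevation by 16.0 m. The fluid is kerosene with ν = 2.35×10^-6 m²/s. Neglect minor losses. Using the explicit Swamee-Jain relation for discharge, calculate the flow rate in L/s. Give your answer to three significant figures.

Swamee-Jain (Type II): Q = -0.965·√(gD⁵h_f/L)·ln[ε/(3.7D) + √(3.17ν²L/(gD³h_f))]
√(gD⁵h_f/L) = √(9.81·0.222⁵·16.0/1380) = 0.007831
ε/(3.7D) = 1.83×10^-4; √(3.17ν²L/(gD³h_f)) = 1.19×10^-4
Q = -0.965·0.007831·ln(3.012×10^-4) = 0.06127 m³/s
Check: V = 1.58 m/s, Re = 1.50×10^5, f = 0.02029, h_f = 16.1 m ≈ 16.0 m ✓

Q ≈ 61.3 L/s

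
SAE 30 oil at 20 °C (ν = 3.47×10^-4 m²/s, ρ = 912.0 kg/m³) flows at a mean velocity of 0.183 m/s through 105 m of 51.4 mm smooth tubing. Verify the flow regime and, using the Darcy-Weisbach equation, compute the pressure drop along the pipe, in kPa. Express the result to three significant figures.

Re = VD/ν = 0.183·0.05140/3.47×10^-4 = 27.1 → laminar (Re < 2300)
f = 64/Re = 2.361
h_f = f(L/D)V²/(2g) = 2.361·(105/0.05140)·0.183²/(2·9.81) = 8.232 m
Δp = ρg·h_f = 912.0·9.81·8.232 = 73.65 kPa

Δp ≈ 73.7 kPa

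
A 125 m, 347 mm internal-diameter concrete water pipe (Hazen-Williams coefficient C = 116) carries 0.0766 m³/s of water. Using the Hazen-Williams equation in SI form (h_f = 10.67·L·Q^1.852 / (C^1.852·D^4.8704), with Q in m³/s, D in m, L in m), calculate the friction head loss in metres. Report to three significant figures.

h_f = 10.67·125·0.0766^1.852 / (116^1.852·0.347^4.8704) = 0.2979 m

h_f ≈ 0.298 m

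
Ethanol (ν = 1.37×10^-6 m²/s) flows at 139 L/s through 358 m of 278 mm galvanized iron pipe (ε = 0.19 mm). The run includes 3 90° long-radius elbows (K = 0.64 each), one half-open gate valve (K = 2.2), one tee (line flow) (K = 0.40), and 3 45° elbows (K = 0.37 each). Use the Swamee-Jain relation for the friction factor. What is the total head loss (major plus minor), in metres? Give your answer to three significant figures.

V = 4Q/(πD²) = 2.290 m/s; V²/2g = 0.2673 m
Re = 4.65×10^5, ε/D = 6.83×10^-4 → f = 0.01889 (Swamee-Jain)
Major: h_f = f(L/D)·V²/2g = 0.01889·1288·0.2673 = 6.502 m
Minor: ΣK = 5.63; h_m = ΣK·V²/2g = 1.505 m
Total H_L = 6.502 + 1.505 = 8.007 m

H_L ≈ 8.01 m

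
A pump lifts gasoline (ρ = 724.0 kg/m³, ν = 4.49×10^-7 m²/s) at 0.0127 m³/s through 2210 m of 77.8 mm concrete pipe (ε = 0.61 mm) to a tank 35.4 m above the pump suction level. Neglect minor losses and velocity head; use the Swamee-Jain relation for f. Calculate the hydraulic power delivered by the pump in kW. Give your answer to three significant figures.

V = 4Q/(πD²) = 2.671 m/s; Re = 4.63×10^5; ε/D = 0.00784; f = 0.03521
h_f = f(L/D)V²/2g = 363.8 m
Total head H = z + h_f = 35.4 + 363.8 = 399.2 m
P_hyd = ρgQH = 724.0·9.81·0.0127·399.2 = 36.01 kW

P_hyd ≈ 36.0 kW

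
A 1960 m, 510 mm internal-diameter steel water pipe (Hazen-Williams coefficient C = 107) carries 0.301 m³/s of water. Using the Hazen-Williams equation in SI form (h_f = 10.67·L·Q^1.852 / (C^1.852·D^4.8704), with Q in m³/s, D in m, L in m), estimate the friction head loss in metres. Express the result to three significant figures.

h_f = 10.67·1960·0.301^1.852 / (107^1.852·0.510^4.8704) = 10.48 m

h_f ≈ 10.5 m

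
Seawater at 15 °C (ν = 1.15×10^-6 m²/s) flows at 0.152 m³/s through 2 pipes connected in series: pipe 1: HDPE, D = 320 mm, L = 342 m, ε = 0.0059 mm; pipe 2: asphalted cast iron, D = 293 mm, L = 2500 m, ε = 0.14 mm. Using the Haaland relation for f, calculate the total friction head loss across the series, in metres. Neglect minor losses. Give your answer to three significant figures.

Pipe 1: V = 1.890 m/s, Re = 5.26×10^5, ε/D = 1.84×10^-5, f = 0.01317, h_1 = f(L/D)V²/2g = 2.563 m
Pipe 2: V = 2.254 m/s, Re = 5.74×10^5, ε/D = 4.78×10^-4, f = 0.01733, h_2 = f(L/D)V²/2g = 38.30 m
Series → Q common, losses add: H = Σh = 40.86 m

H ≈ 40.9 m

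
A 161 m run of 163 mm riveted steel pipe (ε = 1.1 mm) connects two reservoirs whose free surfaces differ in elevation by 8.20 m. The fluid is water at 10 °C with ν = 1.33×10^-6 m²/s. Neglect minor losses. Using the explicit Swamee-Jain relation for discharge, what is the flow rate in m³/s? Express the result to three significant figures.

Swamee-Jain (Type II): Q = -0.965·√(gD⁵h_f/L)·ln[ε/(3.7D) + √(3.17ν²L/(gD³h_f))]
√(gD⁵h_f/L) = √(9.81·0.163⁵·8.20/161) = 0.007582
ε/(3.7D) = 0.00182; √(3.17ν²L/(gD³h_f)) = 5.09×10^-5
Q = -0.965·0.007582·ln(0.001875) = 0.04594 m³/s
Check: V = 2.20 m/s, Re = 2.70×10^5, f = 0.03375, h_f = 8.24 m ≈ 8.20 m ✓

Q ≈ 0.0459 m³/s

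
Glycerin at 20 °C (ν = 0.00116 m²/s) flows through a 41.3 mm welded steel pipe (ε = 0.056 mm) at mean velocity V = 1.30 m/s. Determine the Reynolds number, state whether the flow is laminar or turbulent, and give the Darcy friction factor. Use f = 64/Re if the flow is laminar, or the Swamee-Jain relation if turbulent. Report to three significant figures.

Re = VD/ν = 1.300·0.0413/0.00116 = 46.3
Re < 2300 → laminar → f = 64/Re = 1.383

Re ≈ 46.3; laminar; f = 64/Re ≈ 1.38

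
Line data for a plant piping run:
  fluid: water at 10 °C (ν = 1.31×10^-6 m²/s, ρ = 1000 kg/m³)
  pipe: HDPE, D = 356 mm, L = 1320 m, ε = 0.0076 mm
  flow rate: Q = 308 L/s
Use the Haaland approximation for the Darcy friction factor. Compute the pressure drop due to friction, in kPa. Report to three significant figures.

Δp ≈ 218 kPa

V = 4Q/(πD²) = 4·0.308/(π·0.356²) = 3.094 m/s
Re = VD/ν = 3.094·0.356/1.31×10^-6 = 8.41×10^5 → turbulent
ε/D = 0.0076/356 = 2.13×10^-5
Haaland: f = 0.01229
h_f = f(L/D)V²/(2g) = 0.01229·(1320/0.356)·3.094²/(2·9.81) = 22.24 m
Δp = ρg·h_f = 1000·9.81·22.24 = 218.1 kPa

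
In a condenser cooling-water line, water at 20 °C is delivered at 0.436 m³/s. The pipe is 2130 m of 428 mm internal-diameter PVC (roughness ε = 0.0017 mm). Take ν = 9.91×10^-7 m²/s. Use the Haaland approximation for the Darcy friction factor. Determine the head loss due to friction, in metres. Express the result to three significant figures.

h_f ≈ 26.0 m

V = 4Q/(πD²) = 4·0.436/(π·0.428²) = 3.030 m/s
Re = VD/ν = 3.030·0.428/9.91×10^-7 = 1.31×10^6 → turbulent
ε/D = 0.0017/428 = 3.97×10^-6
Haaland: f = 0.01116
h_f = f(L/D)V²/(2g) = 0.01116·(2130/0.428)·3.030²/(2·9.81) = 26.00 m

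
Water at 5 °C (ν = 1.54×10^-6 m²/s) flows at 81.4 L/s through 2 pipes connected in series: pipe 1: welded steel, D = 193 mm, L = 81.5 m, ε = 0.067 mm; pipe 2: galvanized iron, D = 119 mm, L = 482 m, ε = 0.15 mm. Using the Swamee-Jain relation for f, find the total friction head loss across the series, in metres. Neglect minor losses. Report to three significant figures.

H ≈ 239 m

Pipe 1: V = 2.782 m/s, Re = 3.49×10^5, ε/D = 3.47×10^-4, f = 0.01717, h_1 = f(L/D)V²/2g = 2.861 m
Pipe 2: V = 7.319 m/s, Re = 5.66×10^5, ε/D = 0.00126, f = 0.02135, h_2 = f(L/D)V²/2g = 236.1 m
Series → Q common, losses add: H = Σh = 239.0 m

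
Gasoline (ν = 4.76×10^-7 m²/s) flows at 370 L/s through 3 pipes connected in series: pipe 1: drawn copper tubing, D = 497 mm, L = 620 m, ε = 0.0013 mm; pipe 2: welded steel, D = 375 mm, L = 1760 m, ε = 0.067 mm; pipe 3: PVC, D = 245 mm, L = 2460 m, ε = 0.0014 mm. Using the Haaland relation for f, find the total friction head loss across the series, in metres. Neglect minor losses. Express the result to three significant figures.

H ≈ 340 m

Pipe 1: V = 1.907 m/s, Re = 1.99×10^6, ε/D = 2.62×10^-6, f = 0.01042, h_1 = f(L/D)V²/2g = 2.410 m
Pipe 2: V = 3.350 m/s, Re = 2.64×10^6, ε/D = 1.79×10^-4, f = 0.01382, h_2 = f(L/D)V²/2g = 37.10 m
Pipe 3: V = 7.848 m/s, Re = 4.04×10^6, ε/D = 5.71×10^-6, f = 0.009548, h_3 = f(L/D)V²/2g = 301.0 m
Series → Q common, losses add: H = Σh = 340.5 m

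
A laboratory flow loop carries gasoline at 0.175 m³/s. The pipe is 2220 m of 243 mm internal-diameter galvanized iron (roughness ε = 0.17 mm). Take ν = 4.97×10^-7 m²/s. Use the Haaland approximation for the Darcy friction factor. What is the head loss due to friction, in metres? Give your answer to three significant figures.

h_f ≈ 121 m

V = 4Q/(πD²) = 4·0.175/(π·0.243²) = 3.773 m/s
Re = VD/ν = 3.773·0.243/4.97×10^-7 = 1.84×10^6 → turbulent
ε/D = 0.17/243 = 7.00×10^-4
Haaland: f = 0.01826
h_f = f(L/D)V²/(2g) = 0.01826·(2220/0.243)·3.773²/(2·9.81) = 121.1 m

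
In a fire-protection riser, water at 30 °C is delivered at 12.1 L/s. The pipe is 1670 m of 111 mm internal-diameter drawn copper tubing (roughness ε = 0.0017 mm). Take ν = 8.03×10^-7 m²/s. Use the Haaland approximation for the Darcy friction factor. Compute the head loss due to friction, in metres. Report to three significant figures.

h_f ≈ 19.2 m

V = 4Q/(πD²) = 4·0.0121/(π·0.111²) = 1.250 m/s
Re = VD/ν = 1.250·0.111/8.03×10^-7 = 1.73×10^5 → turbulent
ε/D = 0.0017/111 = 1.53×10^-5
Haaland: f = 0.01603
h_f = f(L/D)V²/(2g) = 0.01603·(1670/0.111)·1.250²/(2·9.81) = 19.22 m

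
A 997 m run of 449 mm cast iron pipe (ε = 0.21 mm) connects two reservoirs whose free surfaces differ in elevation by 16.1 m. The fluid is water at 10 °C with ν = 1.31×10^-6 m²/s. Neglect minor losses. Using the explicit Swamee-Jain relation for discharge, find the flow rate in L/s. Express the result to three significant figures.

Swamee-Jain (Type II): Q = -0.965·√(gD⁵h_f/L)·ln[ε/(3.7D) + √(3.17ν²L/(gD³h_f))]
√(gD⁵h_f/L) = √(9.81·0.449⁵·16.1/997) = 0.05377
ε/(3.7D) = 1.26×10^-4; √(3.17ν²L/(gD³h_f)) = 1.95×10^-5
Q = -0.965·0.05377·ln(1.459×10^-4) = 0.4583 m³/s
Check: V = 2.89 m/s, Re = 9.92×10^5, f = 0.01708, h_f = 16.2 m ≈ 16.1 m ✓

Q ≈ 458 L/s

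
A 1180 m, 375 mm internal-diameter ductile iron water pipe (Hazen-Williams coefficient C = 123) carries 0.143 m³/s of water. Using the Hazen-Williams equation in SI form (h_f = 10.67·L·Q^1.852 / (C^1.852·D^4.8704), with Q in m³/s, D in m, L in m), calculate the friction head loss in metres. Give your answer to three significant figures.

h_f ≈ 5.49 m

h_f = 10.67·1180·0.143^1.852 / (123^1.852·0.375^4.8704) = 5.494 m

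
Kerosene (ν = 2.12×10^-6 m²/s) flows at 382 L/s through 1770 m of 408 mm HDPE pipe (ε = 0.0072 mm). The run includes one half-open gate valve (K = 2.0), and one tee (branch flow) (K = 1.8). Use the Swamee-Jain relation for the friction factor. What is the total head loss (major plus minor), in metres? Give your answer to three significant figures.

V = 4Q/(πD²) = 2.922 m/s; V²/2g = 0.4351 m
Re = 5.62×10^5, ε/D = 1.76×10^-5 → f = 0.01312 (Swamee-Jain)
Major: h_f = f(L/D)·V²/2g = 0.01312·4338·0.4351 = 24.77 m
Minor: ΣK = 3.80; h_m = ΣK·V²/2g = 1.653 m
Total H_L = 24.77 + 1.653 = 26.42 m

H_L ≈ 26.4 m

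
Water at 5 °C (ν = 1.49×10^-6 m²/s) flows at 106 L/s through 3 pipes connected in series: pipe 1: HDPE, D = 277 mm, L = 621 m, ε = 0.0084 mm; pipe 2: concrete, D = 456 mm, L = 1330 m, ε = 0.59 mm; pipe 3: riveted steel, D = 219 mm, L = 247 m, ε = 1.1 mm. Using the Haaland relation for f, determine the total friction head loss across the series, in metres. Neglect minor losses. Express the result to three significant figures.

Pipe 1: V = 1.759 m/s, Re = 3.27×10^5, ε/D = 3.03×10^-5, f = 0.01439, h_1 = f(L/D)V²/2g = 5.087 m
Pipe 2: V = 0.6491 m/s, Re = 1.99×10^5, ε/D = 0.00129, f = 0.02202, h_2 = f(L/D)V²/2g = 1.379 m
Pipe 3: V = 2.814 m/s, Re = 4.14×10^5, ε/D = 0.00502, f = 0.03068, h_3 = f(L/D)V²/2g = 13.97 m
Series → Q common, losses add: H = Σh = 20.43 m

H ≈ 20.4 m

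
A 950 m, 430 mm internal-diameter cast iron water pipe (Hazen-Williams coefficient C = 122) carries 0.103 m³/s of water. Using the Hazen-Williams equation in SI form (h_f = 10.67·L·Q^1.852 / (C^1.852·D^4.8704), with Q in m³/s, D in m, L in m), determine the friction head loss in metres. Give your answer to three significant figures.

h_f ≈ 1.26 m

h_f = 10.67·950·0.103^1.852 / (122^1.852·0.430^4.8704) = 1.256 m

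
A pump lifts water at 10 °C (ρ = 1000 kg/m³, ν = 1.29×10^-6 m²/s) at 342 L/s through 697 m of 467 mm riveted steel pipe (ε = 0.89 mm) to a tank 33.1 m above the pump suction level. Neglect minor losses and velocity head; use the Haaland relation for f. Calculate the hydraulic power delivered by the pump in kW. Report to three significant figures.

P_hyd ≈ 135 kW

V = 4Q/(πD²) = 1.997 m/s; Re = 7.23×10^5; ε/D = 0.00191; f = 0.02340
h_f = f(L/D)V²/2g = 7.097 m
Total head H = z + h_f = 33.1 + 7.097 = 40.20 m
P_hyd = ρgQH = 1000·9.81·0.342·40.20 = 134.9 kW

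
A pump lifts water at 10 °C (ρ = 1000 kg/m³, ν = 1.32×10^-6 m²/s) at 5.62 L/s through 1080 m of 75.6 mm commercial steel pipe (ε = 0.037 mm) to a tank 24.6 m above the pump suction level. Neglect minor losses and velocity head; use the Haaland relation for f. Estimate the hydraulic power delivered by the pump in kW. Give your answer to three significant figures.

V = 4Q/(πD²) = 1.252 m/s; Re = 7.17×10^4; ε/D = 4.89×10^-4; f = 0.02097
h_f = f(L/D)V²/2g = 23.93 m
Total head H = z + h_f = 24.6 + 23.93 = 48.53 m
P_hyd = ρgQH = 1000·9.81·0.00562·48.53 = 2.676 kW

P_hyd ≈ 2.68 kW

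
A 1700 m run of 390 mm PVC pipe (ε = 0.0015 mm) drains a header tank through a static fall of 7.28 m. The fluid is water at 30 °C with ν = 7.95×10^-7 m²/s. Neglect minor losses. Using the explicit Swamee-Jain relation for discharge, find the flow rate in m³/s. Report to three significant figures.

Q ≈ 0.196 m³/s

Swamee-Jain (Type II): Q = -0.965·√(gD⁵h_f/L)·ln[ε/(3.7D) + √(3.17ν²L/(gD³h_f))]
√(gD⁵h_f/L) = √(9.81·0.390⁵·7.28/1700) = 0.01947
ε/(3.7D) = 1.04×10^-6; √(3.17ν²L/(gD³h_f)) = 2.84×10^-5
Q = -0.965·0.01947·ln(2.939×10^-5) = 0.1960 m³/s
Check: V = 1.64 m/s, Re = 8.05×10^5, f = 0.01213, h_f = 7.26 m ≈ 7.28 m ✓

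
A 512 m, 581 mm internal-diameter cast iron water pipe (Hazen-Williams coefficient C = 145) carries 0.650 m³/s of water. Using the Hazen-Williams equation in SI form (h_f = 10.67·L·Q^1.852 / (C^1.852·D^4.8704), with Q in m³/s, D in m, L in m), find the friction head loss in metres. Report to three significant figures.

h_f ≈ 3.44 m

h_f = 10.67·512·0.650^1.852 / (145^1.852·0.581^4.8704) = 3.441 m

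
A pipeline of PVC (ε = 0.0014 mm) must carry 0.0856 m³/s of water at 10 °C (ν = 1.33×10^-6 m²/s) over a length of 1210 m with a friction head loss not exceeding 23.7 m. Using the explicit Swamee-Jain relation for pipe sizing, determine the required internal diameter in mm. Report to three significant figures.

Swamee-Jain (Type III): D = 0.66·[ε^1.25·(LQ²/(gh_f))^4.75 + ν·Q^9.4·(L/(gh_f))^5.2]^0.04
LQ²/(gh_f) = 0.03813; L/(gh_f) = 5.204
Term 1 = ε^1.25·(…)^4.75 = 8.79×10^-15; Term 2 = ν·Q^9.4·(…)^5.2 = 6.52×10^-13
D = 0.66·(8.79×10^-15 + 6.52×10^-13)^0.04 = 0.2150 m = 215 mm
Check: V = 2.36 m/s, Re = 3.81×10^5, f = 0.01384, h_f = 22.1 m ≈ 23.7 m ✓

D ≈ 215 mm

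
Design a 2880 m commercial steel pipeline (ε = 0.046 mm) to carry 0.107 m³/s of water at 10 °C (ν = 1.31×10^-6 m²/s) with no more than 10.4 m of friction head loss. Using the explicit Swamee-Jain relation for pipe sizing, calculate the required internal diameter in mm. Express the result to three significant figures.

D ≈ 337 mm

Swamee-Jain (Type III): D = 0.66·[ε^1.25·(LQ²/(gh_f))^4.75 + ν·Q^9.4·(L/(gh_f))^5.2]^0.04
LQ²/(gh_f) = 0.3232; L/(gh_f) = 28.23
Term 1 = ε^1.25·(…)^4.75 = 1.77×10^-8; Term 2 = ν·Q^9.4·(…)^5.2 = 3.44×10^-8
D = 0.66·(1.77×10^-8 + 3.44×10^-8)^0.04 = 0.3375 m = 337 mm
Check: V = 1.20 m/s, Re = 3.08×10^5, f = 0.01572, h_f = 9.78 m ≈ 10.4 m ✓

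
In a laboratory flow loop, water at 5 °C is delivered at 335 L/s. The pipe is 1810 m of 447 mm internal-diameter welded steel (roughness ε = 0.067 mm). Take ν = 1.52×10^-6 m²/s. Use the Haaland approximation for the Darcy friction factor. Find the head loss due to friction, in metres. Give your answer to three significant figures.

V = 4Q/(πD²) = 4·0.335/(π·0.447²) = 2.135 m/s
Re = VD/ν = 2.135·0.447/1.52×10^-6 = 6.28×10^5 → turbulent
ε/D = 0.067/447 = 1.50×10^-4
Haaland: f = 0.01450
h_f = f(L/D)V²/(2g) = 0.01450·(1810/0.447)·2.135²/(2·9.81) = 13.63 m

h_f ≈ 13.6 m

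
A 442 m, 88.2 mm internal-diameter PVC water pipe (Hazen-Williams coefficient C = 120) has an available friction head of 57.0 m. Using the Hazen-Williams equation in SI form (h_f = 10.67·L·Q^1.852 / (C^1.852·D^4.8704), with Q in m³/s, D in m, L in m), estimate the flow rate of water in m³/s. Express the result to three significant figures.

Q ≈ 0.0186 m³/s

Rearranging: Q = [h_f·C^1.852·D^4.8704 / (10.67·L)]^(1/1.852)
Q = [57.0·120^1.852·0.0882^4.8704 / (10.67·442)]^0.540 = 0.01864 m³/s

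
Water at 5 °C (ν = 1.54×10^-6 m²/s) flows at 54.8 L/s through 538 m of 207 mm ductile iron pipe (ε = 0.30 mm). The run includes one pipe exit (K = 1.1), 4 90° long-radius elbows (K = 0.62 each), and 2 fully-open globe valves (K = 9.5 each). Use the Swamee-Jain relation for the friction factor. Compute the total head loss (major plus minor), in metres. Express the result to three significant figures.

H_L ≈ 11.0 m

V = 4Q/(πD²) = 1.628 m/s; V²/2g = 0.1351 m
Re = 2.19×10^5, ε/D = 0.00145 → f = 0.02272 (Swamee-Jain)
Major: h_f = f(L/D)·V²/2g = 0.02272·2599·0.1351 = 7.979 m
Minor: ΣK = 22.6; h_m = ΣK·V²/2g = 3.052 m
Total H_L = 7.979 + 3.052 = 11.03 m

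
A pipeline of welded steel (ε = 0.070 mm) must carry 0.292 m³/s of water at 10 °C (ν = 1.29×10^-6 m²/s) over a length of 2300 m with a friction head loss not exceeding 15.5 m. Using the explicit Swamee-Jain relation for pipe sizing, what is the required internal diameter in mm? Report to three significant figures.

D ≈ 439 mm

Swamee-Jain (Type III): D = 0.66·[ε^1.25·(LQ²/(gh_f))^4.75 + ν·Q^9.4·(L/(gh_f))^5.2]^0.04
LQ²/(gh_f) = 1.290; L/(gh_f) = 15.13
Term 1 = ε^1.25·(…)^4.75 = 2.14×10^-5; Term 2 = ν·Q^9.4·(…)^5.2 = 1.66×10^-5
D = 0.66·(2.14×10^-5 + 1.66×10^-5)^0.04 = 0.4393 m = 439 mm
Check: V = 1.93 m/s, Re = 6.56×10^5, f = 0.01475, h_f = 14.6 m ≈ 15.5 m ✓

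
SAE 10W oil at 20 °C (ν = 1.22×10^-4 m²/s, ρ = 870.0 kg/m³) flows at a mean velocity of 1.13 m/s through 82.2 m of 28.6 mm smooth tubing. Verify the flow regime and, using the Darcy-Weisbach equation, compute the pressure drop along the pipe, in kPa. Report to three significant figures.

Re = VD/ν = 1.13·0.02860/1.22×10^-4 = 265 → laminar (Re < 2300)
f = 64/Re = 0.2416
h_f = f(L/D)V²/(2g) = 0.2416·(82.2/0.02860)·1.13²/(2·9.81) = 45.19 m
Δp = ρg·h_f = 870.0·9.81·45.19 = 385.7 kPa

Δp ≈ 386 kPa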